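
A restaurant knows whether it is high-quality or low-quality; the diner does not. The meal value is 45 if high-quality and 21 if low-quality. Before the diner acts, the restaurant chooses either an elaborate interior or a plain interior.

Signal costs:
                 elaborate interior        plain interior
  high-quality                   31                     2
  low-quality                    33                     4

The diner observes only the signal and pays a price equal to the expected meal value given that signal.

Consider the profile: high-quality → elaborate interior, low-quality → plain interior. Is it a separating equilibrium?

No

Under separation the diner infers type exactly: elaborate interior → high-quality (pays 45), plain interior → low-quality (pays 21).
High-quality: elaborate interior gives 45 − 31 = 14; plain interior gives 21 − 2 = 19. Would deviate. ✗
Low-quality: plain interior gives 21 − 4 = 17; elaborate interior gives 45 − 33 = 12. No deviation. ✓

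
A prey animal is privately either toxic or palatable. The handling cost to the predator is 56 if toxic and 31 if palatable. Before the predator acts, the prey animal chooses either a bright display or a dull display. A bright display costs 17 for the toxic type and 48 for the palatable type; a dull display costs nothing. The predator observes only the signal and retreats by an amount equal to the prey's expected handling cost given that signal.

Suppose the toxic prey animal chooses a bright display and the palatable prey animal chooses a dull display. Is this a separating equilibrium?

If types separate, bright display earns payment 56 and dull display earns 31.
Toxic: bright display gives 56 − 17 = 39; dull display gives 31 − 0 = 31. No deviation. ✓
Palatable: dull display gives 31 − 0 = 31; bright display gives 56 − 48 = 8. No deviation. ✓
Both incentive constraints hold.

Yes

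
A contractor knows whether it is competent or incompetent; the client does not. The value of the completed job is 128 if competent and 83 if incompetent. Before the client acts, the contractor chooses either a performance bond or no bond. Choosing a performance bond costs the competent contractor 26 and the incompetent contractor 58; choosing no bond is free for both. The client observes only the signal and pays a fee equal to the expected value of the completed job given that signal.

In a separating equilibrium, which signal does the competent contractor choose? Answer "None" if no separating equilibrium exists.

bond

Try competent → bond, incompetent → no bond:
  If types separate, bond earns payment 128 and no bond earns 83.
  Competent: bond gives 128 − 26 = 102; no bond gives 83 − 0 = 83. No deviation. ✓
  Incompetent: no bond gives 83 − 0 = 83; bond gives 128 − 58 = 70. No deviation. ✓
Both hold — the competent type sends bond.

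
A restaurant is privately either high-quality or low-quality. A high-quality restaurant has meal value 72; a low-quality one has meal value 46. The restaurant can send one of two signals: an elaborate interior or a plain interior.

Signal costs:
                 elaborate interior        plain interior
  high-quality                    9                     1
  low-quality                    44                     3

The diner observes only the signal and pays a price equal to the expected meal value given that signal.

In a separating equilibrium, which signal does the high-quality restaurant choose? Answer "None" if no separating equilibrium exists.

Try high-quality → elaborate interior, low-quality → plain interior:
  If types separate, elaborate interior earns payment 72 and plain interior earns 46.
  High-quality: elaborate interior gives 72 − 9 = 63; plain interior gives 46 − 1 = 45. No deviation. ✓
  Low-quality: plain interior gives 46 − 3 = 43; elaborate interior gives 72 − 44 = 28. No deviation. ✓
Both hold — the high-quality type sends elaborate interior.

elaborate interior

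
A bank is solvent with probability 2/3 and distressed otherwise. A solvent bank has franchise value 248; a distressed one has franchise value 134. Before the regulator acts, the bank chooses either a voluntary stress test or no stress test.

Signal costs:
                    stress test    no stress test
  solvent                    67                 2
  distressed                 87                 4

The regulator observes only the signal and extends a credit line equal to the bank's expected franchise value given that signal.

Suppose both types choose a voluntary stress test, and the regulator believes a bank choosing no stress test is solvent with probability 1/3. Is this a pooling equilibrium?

At the pooled signal (stress test) the regulator holds the prior 2/3 and pays 2/3·248 + 1/3·134 = 210. Off-path (no stress test) belief 1/3 gives 1/3·248 + 2/3·134 = 172.
Solvent: stress test gives 210 − 67 = 143; no stress test gives 172 − 2 = 170. Deviates. ✗
Distressed: stress test gives 210 − 87 = 123; no stress test gives 172 − 4 = 168. Deviates. ✗

No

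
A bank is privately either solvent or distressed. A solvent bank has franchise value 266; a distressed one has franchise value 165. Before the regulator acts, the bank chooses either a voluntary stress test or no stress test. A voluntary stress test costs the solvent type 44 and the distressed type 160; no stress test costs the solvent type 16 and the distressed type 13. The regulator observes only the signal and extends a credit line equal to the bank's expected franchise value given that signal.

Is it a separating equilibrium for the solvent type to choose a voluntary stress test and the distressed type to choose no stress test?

Yes

Under separation the regulator infers type exactly: stress test → solvent (pays 266), no stress test → distressed (pays 165).
Solvent: stress test gives 266 − 44 = 222; no stress test gives 165 − 16 = 149. No deviation. ✓
Distressed: no stress test gives 165 − 13 = 152; stress test gives 266 − 160 = 106. No deviation. ✓
Both incentive constraints hold.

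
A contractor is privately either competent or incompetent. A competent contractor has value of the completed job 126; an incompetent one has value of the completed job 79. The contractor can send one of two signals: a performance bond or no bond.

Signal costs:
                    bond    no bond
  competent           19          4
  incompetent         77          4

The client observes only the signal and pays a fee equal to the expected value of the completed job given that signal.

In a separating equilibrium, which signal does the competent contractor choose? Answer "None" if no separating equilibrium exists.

bond

Try competent → bond, incompetent → no bond:
  If types separate, bond earns payment 126 and no bond earns 79.
  Competent: bond gives 126 − 19 = 107; no bond gives 79 − 4 = 75. No deviation. ✓
  Incompetent: no bond gives 79 − 4 = 75; bond gives 126 − 77 = 49. No deviation. ✓
Both hold — the competent type sends bond.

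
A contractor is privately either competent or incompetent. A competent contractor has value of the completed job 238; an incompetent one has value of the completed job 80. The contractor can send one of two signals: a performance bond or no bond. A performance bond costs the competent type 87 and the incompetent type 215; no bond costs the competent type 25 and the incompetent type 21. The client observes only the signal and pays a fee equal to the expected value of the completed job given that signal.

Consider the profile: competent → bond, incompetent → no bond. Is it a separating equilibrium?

Yes

Under separation the client infers type exactly: bond → competent (pays 238), no bond → incompetent (pays 80).
Competent: bond gives 238 − 87 = 151; no bond gives 80 − 25 = 55. No deviation. ✓
Incompetent: no bond gives 80 − 21 = 59; bond gives 238 − 215 = 23. No deviation. ✓
Both incentive constraints hold.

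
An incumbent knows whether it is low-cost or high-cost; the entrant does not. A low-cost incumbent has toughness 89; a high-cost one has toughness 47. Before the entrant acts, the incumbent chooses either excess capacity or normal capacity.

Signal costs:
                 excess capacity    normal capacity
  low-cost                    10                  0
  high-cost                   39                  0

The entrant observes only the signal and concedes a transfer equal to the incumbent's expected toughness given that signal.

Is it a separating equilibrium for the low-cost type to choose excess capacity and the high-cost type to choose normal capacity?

If types separate, excess capacity earns payment 89 and normal capacity earns 47.
Low-cost: excess capacity gives 89 − 10 = 79; normal capacity gives 47 − 0 = 47. No deviation. ✓
High-cost: normal capacity gives 47 − 0 = 47; excess capacity gives 89 − 39 = 50. Would deviate. ✗

No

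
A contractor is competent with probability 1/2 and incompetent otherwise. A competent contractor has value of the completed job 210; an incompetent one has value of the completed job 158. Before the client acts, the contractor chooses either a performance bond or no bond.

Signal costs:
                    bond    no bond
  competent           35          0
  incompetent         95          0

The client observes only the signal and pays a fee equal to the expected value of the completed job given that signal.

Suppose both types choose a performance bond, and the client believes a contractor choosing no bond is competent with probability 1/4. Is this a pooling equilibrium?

At the pooled signal (bond) the client holds the prior 1/2 and pays 1/2·210 + 1/2·158 = 184. Off-path (no bond) belief 1/4 gives 1/4·210 + 3/4·158 = 171.
Competent: bond gives 184 − 35 = 149; no bond gives 171 − 0 = 171. Deviates. ✗
Incompetent: bond gives 184 − 95 = 89; no bond gives 171 − 0 = 171. Deviates. ✗

No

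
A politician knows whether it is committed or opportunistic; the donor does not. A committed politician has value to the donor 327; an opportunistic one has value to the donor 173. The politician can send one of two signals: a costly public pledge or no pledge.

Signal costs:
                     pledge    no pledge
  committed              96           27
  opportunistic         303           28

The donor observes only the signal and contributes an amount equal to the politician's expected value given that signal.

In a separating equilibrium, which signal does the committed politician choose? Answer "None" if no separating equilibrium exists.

Try committed → pledge, opportunistic → no pledge:
  If types separate, pledge earns payment 327 and no pledge earns 173.
  Committed: pledge gives 327 − 96 = 231; no pledge gives 173 − 27 = 146. No deviation. ✓
  Opportunistic: no pledge gives 173 − 28 = 145; pledge gives 327 − 303 = 24. No deviation. ✓
Both hold — the committed type sends pledge.

pledge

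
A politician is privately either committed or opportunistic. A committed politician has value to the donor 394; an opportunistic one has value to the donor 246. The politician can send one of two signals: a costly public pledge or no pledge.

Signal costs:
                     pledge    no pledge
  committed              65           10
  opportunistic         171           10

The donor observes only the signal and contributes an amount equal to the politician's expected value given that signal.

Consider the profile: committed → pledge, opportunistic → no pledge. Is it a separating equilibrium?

Yes

Under separation the donor infers type exactly: pledge → committed (pays 394), no pledge → opportunistic (pays 246).
Committed: pledge gives 394 − 65 = 329; no pledge gives 246 − 10 = 236. No deviation. ✓
Opportunistic: no pledge gives 246 − 10 = 236; pledge gives 394 − 171 = 223. No deviation. ✓
Both incentive constraints hold.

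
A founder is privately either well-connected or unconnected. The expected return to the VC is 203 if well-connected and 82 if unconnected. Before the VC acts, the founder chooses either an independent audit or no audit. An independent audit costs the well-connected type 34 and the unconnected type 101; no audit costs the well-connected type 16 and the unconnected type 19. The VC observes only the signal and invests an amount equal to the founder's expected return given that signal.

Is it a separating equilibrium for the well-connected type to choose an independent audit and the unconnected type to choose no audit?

If types separate, audit earns payment 203 and no audit earns 82.
Well-connected: audit gives 203 − 34 = 169; no audit gives 82 − 16 = 66. No deviation. ✓
Unconnected: no audit gives 82 − 19 = 63; audit gives 203 − 101 = 102. Would deviate. ✗

No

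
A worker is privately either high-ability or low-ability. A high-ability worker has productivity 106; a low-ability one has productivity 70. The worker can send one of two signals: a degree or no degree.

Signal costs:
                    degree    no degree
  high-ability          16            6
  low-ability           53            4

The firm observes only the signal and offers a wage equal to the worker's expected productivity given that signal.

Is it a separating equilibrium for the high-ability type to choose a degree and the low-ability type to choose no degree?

Yes

Under separation the firm infers type exactly: degree → high-ability (pays 106), no degree → low-ability (pays 70).
High-ability: degree gives 106 − 16 = 90; no degree gives 70 − 6 = 64. No deviation. ✓
Low-ability: no degree gives 70 − 4 = 66; degree gives 106 − 53 = 53. No deviation. ✓
Both incentive constraints hold.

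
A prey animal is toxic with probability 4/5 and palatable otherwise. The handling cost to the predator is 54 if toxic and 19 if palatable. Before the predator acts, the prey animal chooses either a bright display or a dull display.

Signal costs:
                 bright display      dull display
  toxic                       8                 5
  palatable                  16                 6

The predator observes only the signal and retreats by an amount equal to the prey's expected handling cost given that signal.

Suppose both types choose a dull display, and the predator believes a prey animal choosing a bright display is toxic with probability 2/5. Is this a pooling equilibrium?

Yes

On the equilibrium path (dull display) the predator holds the prior 4/5 and pays 4/5·54 + 1/5·19 = 47. Off-path (bright display) belief 2/5 gives 2/5·54 + 3/5·19 = 33.
Toxic: dull display gives 47 − 5 = 42; bright display gives 33 − 8 = 25. Stays. ✓
Palatable: dull display gives 47 − 6 = 41; bright display gives 33 − 16 = 17. Stays. ✓
Beliefs are Bayes-consistent on-path and both types best-respond.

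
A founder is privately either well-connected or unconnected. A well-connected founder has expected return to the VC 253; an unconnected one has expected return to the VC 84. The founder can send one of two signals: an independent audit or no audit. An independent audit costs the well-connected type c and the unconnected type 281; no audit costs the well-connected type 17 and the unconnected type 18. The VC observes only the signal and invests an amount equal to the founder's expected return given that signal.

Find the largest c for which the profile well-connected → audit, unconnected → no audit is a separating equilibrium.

Under separation: audit → well-connected (pays 253); no audit → unconnected (pays 84).
Unconnected: 84 − 18 = 66 ≥ 253 − 281 = -28. Holds regardless of c. ✓
Well-connected: 253 − c ≥ 84 − 17, so c ≤ 253 − 67 = 186.

186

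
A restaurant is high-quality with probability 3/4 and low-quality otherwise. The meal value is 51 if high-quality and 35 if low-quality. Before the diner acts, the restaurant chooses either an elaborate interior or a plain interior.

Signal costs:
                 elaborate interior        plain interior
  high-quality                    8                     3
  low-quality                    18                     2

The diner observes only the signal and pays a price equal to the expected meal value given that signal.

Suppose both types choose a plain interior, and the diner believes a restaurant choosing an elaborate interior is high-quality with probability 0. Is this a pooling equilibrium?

On the equilibrium path (plain interior) the diner holds the prior 3/4 and pays 3/4·51 + 1/4·35 = 47. Off-path (elaborate interior) belief 0 gives 0·51 + 1·35 = 35.
High-quality: plain interior gives 47 − 3 = 44; elaborate interior gives 35 − 8 = 27. Stays. ✓
Low-quality: plain interior gives 47 − 2 = 45; elaborate interior gives 35 − 18 = 17. Stays. ✓
Beliefs are Bayes-consistent on-path and both types best-respond.

Yes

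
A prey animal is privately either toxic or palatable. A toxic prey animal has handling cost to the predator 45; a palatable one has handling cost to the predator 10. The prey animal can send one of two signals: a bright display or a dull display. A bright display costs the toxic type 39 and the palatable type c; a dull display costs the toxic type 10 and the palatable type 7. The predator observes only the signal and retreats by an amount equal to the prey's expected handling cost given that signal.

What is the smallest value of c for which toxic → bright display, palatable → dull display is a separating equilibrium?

Under separation: bright display → toxic (pays 45); dull display → palatable (pays 10).
Toxic: 45 − 39 = 6 ≥ 10 − 10 = 0. Holds regardless of c. ✓
Palatable: 10 − 7 ≥ 45 − c, so c ≥ 45 − 3 = 42.

42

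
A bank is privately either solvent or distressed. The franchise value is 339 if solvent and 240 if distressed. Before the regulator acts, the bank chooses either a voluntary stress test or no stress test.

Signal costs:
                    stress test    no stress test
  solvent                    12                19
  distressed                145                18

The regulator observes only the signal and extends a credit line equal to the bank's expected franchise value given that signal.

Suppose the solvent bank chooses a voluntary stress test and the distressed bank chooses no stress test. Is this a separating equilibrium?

If types separate, stress test earns payment 339 and no stress test earns 240.
Solvent: stress test gives 339 − 12 = 327; no stress test gives 240 − 19 = 221. No deviation. ✓
Distressed: no stress test gives 240 − 18 = 222; stress test gives 339 − 145 = 194. No deviation. ✓
Both incentive constraints hold.

Yes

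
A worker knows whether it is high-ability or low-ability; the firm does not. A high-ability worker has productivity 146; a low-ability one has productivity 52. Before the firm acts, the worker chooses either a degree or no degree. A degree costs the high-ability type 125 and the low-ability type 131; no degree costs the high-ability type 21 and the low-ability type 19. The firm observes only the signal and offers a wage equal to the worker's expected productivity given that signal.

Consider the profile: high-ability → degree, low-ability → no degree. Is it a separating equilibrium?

If types separate, degree earns payment 146 and no degree earns 52.
High-ability: degree gives 146 − 125 = 21; no degree gives 52 − 21 = 31. Would deviate. ✗
Low-ability: no degree gives 52 − 19 = 33; degree gives 146 − 131 = 15. No deviation. ✓

No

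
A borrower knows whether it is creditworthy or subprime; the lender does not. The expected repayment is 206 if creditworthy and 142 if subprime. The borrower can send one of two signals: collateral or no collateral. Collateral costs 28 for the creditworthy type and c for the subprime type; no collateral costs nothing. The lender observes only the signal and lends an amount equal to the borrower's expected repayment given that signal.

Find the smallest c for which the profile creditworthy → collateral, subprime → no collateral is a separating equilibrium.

Under separation: collateral → creditworthy (pays 206); no collateral → subprime (pays 142).
Creditworthy: 206 − 28 = 178 ≥ 142 − 0 = 142. Holds regardless of c. ✓
Subprime: 142 − 0 ≥ 206 − c, so c ≥ 206 − 142 = 64.

64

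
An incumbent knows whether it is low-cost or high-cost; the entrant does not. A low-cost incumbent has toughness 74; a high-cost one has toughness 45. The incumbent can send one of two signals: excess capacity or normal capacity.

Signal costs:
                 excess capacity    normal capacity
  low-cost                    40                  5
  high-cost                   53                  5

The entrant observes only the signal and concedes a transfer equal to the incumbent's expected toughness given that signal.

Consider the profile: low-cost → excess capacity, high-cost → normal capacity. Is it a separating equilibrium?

No

If types separate, excess capacity earns payment 74 and normal capacity earns 45.
Low-cost: excess capacity gives 74 − 40 = 34; normal capacity gives 45 − 5 = 40. Would deviate. ✗
High-cost: normal capacity gives 45 − 5 = 40; excess capacity gives 74 − 53 = 21. No deviation. ✓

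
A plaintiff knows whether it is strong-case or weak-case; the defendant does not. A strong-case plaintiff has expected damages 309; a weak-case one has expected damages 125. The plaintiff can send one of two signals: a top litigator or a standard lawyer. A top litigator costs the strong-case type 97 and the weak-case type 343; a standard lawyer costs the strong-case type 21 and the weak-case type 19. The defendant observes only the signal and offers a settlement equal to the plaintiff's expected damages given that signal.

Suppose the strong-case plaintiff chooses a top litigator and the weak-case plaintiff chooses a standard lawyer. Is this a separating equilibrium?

If types separate, top litigator earns payment 309 and standard lawyer earns 125.
Strong-case: top litigator gives 309 − 97 = 212; standard lawyer gives 125 − 21 = 104. No deviation. ✓
Weak-case: standard lawyer gives 125 − 19 = 106; top litigator gives 309 − 343 = -34. No deviation. ✓
Neither type gains from mimicking the other.

Yes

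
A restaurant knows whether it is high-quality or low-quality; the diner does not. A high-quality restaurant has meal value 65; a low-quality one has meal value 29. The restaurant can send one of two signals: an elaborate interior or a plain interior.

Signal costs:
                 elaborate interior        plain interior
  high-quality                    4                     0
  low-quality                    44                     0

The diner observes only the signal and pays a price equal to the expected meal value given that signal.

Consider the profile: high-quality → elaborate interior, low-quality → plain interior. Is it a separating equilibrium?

Under separation the diner infers type exactly: elaborate interior → high-quality (pays 65), plain interior → low-quality (pays 29).
High-quality: elaborate interior gives 65 − 4 = 61; plain interior gives 29 − 0 = 29. No deviation. ✓
Low-quality: plain interior gives 29 − 0 = 29; elaborate interior gives 65 − 44 = 21. No deviation. ✓
Neither type gains from mimicking the other.

Yes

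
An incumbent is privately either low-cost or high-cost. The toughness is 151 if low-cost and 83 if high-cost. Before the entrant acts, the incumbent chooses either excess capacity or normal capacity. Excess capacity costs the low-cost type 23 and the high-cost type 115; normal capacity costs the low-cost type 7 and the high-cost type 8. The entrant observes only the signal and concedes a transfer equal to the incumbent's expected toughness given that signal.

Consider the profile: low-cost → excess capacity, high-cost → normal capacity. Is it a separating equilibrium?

Yes

If types separate, excess capacity earns payment 151 and normal capacity earns 83.
Low-cost: excess capacity gives 151 − 23 = 128; normal capacity gives 83 − 7 = 76. No deviation. ✓
High-cost: normal capacity gives 83 − 8 = 75; excess capacity gives 151 − 115 = 36. No deviation. ✓
Neither type gains from mimicking the other.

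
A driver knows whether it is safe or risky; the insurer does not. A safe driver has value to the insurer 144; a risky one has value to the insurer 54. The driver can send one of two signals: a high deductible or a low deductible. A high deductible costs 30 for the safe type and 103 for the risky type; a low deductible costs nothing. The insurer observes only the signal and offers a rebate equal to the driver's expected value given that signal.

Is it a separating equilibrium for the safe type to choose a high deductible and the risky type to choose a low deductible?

Yes

If types separate, high deductible earns payment 144 and low deductible earns 54.
Safe: high deductible gives 144 − 30 = 114; low deductible gives 54 − 0 = 54. No deviation. ✓
Risky: low deductible gives 54 − 0 = 54; high deductible gives 144 − 103 = 41. No deviation. ✓
Both incentive constraints hold.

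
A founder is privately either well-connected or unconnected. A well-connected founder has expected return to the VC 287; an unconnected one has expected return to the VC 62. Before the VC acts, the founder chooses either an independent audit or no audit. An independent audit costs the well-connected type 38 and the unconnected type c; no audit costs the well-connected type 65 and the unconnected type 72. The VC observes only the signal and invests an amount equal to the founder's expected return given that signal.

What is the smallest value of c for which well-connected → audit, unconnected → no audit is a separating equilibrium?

297

Under separation: audit → well-connected (pays 287); no audit → unconnected (pays 62).
Well-connected: 287 − 38 = 249 ≥ 62 − 65 = -3. Holds regardless of c. ✓
Unconnected: 62 − 72 ≥ 287 − c, so c ≥ 287 − -10 = 297.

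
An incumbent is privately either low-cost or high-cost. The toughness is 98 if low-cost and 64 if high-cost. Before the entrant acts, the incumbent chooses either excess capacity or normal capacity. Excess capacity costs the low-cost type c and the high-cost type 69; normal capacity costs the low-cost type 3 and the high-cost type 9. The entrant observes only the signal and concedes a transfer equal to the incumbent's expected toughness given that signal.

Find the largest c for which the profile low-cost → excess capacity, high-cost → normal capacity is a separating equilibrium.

Under separation: excess capacity → low-cost (pays 98); normal capacity → high-cost (pays 64).
High-cost: 64 − 9 = 55 ≥ 98 − 69 = 29. Holds regardless of c. ✓
Low-cost: 98 − c ≥ 64 − 3, so c ≤ 98 − 61 = 37.

37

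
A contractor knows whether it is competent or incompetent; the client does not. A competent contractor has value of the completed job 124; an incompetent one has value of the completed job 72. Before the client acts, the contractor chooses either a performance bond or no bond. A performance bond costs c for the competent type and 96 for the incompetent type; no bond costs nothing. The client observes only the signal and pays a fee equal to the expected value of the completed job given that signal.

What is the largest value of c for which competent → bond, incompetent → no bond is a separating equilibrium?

52

Under separation: bond → competent (pays 124); no bond → incompetent (pays 72).
Incompetent: 72 − 0 = 72 ≥ 124 − 96 = 28. Holds regardless of c. ✓
Competent: 124 − c ≥ 72 − 0, so c ≤ 124 − 72 = 52.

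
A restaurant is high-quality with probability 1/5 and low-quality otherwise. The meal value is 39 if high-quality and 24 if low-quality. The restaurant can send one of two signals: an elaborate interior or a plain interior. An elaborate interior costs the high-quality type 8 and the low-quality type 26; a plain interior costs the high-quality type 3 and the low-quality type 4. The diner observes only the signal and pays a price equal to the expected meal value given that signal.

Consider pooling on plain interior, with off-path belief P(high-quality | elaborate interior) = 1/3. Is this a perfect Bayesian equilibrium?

At the pooled signal (plain interior) the diner holds the prior 1/5 and pays 1/5·39 + 4/5·24 = 27. Off-path (elaborate interior) belief 1/3 gives 1/3·39 + 2/3·24 = 29.
High-quality: plain interior gives 27 − 3 = 24; elaborate interior gives 29 − 8 = 21. Stays. ✓
Low-quality: plain interior gives 27 − 4 = 23; elaborate interior gives 29 − 26 = 3. Stays. ✓

Yes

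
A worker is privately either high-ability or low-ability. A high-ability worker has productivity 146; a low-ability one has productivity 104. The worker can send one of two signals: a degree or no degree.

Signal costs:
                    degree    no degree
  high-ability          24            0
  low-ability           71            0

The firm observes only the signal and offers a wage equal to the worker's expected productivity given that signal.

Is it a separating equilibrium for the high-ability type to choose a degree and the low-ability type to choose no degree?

Yes

If types separate, degree earns payment 146 and no degree earns 104.
High-ability: degree gives 146 − 24 = 122; no degree gives 104 − 0 = 104. No deviation. ✓
Low-ability: no degree gives 104 − 0 = 104; degree gives 146 − 71 = 75. No deviation. ✓
Neither type gains from mimicking the other.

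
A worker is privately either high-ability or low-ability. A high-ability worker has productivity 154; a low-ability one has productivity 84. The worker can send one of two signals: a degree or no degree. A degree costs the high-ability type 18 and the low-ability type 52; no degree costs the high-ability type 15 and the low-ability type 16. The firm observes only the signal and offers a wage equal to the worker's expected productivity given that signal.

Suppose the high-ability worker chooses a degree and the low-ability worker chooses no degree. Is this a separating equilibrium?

If types separate, degree earns payment 154 and no degree earns 84.
High-ability: degree gives 154 − 18 = 136; no degree gives 84 − 15 = 69. No deviation. ✓
Low-ability: no degree gives 84 − 16 = 68; degree gives 154 − 52 = 102. Would deviate. ✗

No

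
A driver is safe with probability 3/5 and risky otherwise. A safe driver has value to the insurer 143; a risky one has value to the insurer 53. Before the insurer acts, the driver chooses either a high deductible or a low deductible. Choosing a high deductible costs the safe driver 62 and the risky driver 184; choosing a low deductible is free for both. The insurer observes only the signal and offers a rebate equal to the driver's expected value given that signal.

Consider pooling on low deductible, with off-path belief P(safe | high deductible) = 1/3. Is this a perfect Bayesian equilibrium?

Yes

On the equilibrium path (low deductible) the insurer holds the prior 3/5 and pays 3/5·143 + 2/5·53 = 107. Off-path (high deductible) belief 1/3 gives 1/3·143 + 2/3·53 = 83.
Safe: low deductible gives 107 − 0 = 107; high deductible gives 83 − 62 = 21. Stays. ✓
Risky: low deductible gives 107 − 0 = 107; high deductible gives 83 − 184 = -101. Stays. ✓
Beliefs are Bayes-consistent on-path and both types best-respond.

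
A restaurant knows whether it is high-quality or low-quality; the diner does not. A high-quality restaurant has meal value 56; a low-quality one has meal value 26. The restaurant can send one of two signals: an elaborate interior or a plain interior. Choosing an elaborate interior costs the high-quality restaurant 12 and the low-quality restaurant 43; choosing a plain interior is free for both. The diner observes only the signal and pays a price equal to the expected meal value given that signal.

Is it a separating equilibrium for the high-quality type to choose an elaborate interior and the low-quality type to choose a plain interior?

If types separate, elaborate interior earns payment 56 and plain interior earns 26.
High-quality: elaborate interior gives 56 − 12 = 44; plain interior gives 26 − 0 = 26. No deviation. ✓
Low-quality: plain interior gives 26 − 0 = 26; elaborate interior gives 56 − 43 = 13. No deviation. ✓
Neither type gains from mimicking the other.

Yes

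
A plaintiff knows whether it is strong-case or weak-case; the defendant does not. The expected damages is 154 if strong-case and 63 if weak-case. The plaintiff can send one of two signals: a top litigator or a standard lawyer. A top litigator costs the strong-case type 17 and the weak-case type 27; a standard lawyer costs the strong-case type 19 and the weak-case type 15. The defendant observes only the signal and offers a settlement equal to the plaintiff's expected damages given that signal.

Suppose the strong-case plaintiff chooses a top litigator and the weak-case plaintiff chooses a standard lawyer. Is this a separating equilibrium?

If types separate, top litigator earns payment 154 and standard lawyer earns 63.
Strong-case: top litigator gives 154 − 17 = 137; standard lawyer gives 63 − 19 = 44. No deviation. ✓
Weak-case: standard lawyer gives 63 − 15 = 48; top litigator gives 154 − 27 = 127. Would deviate. ✗

No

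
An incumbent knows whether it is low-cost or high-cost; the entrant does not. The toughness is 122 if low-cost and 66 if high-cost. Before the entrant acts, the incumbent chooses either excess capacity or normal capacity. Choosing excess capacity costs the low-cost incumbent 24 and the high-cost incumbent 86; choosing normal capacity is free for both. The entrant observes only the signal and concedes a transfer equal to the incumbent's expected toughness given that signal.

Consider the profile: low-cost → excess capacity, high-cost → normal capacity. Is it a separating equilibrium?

Under separation the entrant infers type exactly: excess capacity → low-cost (pays 122), normal capacity → high-cost (pays 66).
Low-cost: excess capacity gives 122 − 24 = 98; normal capacity gives 66 − 0 = 66. No deviation. ✓
High-cost: normal capacity gives 66 − 0 = 66; excess capacity gives 122 − 86 = 36. No deviation. ✓
Neither type gains from mimicking the other.

Yes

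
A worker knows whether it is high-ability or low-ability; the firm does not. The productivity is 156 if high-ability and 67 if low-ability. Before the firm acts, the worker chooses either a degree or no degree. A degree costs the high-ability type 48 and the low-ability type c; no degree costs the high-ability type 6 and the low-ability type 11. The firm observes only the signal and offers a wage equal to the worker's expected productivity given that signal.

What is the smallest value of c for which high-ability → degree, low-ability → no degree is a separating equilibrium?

100

Under separation: degree → high-ability (pays 156); no degree → low-ability (pays 67).
High-ability: 156 − 48 = 108 ≥ 67 − 6 = 61. Holds regardless of c. ✓
Low-ability: 67 − 11 ≥ 156 − c, so c ≥ 156 − 56 = 100.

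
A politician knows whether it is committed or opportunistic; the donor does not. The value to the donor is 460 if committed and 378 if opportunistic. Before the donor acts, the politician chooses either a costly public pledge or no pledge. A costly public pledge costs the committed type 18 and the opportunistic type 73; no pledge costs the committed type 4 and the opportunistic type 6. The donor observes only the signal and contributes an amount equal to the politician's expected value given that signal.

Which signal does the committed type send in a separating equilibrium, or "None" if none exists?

None

Try committed → pledge, opportunistic → no pledge:
  Under separation the donor infers type exactly: pledge → committed (pays 460), no pledge → opportunistic (pays 378).
  Committed: pledge gives 460 − 18 = 442; no pledge gives 378 − 4 = 374. No deviation. ✓
  Opportunistic: no pledge gives 378 − 6 = 372; pledge gives 460 − 73 = 387. Would deviate. ✗
Try committed → no pledge, opportunistic → pledge:
  Under separation the donor infers type exactly: no pledge → committed (pays 460), pledge → opportunistic (pays 378).
  Committed: no pledge gives 460 − 4 = 456; pledge gives 378 − 18 = 360. No deviation. ✓
  Opportunistic: pledge gives 378 − 73 = 305; no pledge gives 460 − 6 = 454. Would deviate. ✗
Neither assignment is incentive-compatible.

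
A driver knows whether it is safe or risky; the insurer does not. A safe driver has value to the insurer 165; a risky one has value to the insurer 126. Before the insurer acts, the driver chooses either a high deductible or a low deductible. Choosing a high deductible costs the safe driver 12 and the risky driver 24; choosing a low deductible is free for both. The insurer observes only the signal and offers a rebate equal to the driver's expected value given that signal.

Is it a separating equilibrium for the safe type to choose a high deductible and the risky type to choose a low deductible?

No

If types separate, high deductible earns payment 165 and low deductible earns 126.
Safe: high deductible gives 165 − 12 = 153; low deductible gives 126 − 0 = 126. No deviation. ✓
Risky: low deductible gives 126 − 0 = 126; high deductible gives 165 − 24 = 141. Would deviate. ✗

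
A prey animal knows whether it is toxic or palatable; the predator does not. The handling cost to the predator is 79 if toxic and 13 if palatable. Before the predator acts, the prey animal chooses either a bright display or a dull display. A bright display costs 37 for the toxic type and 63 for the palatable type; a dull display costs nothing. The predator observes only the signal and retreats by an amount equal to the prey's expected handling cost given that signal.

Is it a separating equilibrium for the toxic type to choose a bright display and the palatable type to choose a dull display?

Under separation the predator infers type exactly: bright display → toxic (pays 79), dull display → palatable (pays 13).
Toxic: bright display gives 79 − 37 = 42; dull display gives 13 − 0 = 13. No deviation. ✓
Palatable: dull display gives 13 − 0 = 13; bright display gives 79 − 63 = 16. Would deviate. ✗

No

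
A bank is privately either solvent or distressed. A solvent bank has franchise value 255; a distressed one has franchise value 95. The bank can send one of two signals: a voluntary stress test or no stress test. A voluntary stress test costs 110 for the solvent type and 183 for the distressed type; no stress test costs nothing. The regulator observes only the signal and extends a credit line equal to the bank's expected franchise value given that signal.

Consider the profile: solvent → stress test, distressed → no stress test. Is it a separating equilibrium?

If types separate, stress test earns payment 255 and no stress test earns 95.
Solvent: stress test gives 255 − 110 = 145; no stress test gives 95 − 0 = 95. No deviation. ✓
Distressed: no stress test gives 95 − 0 = 95; stress test gives 255 − 183 = 72. No deviation. ✓
Neither type gains from mimicking the other.

Yes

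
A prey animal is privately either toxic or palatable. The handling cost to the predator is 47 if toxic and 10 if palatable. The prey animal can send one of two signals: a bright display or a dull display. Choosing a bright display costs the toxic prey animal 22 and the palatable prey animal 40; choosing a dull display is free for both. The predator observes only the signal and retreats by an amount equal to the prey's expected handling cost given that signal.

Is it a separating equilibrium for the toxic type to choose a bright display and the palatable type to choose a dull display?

Yes

Under separation the predator infers type exactly: bright display → toxic (pays 47), dull display → palatable (pays 10).
Toxic: bright display gives 47 − 22 = 25; dull display gives 10 − 0 = 10. No deviation. ✓
Palatable: dull display gives 10 − 0 = 10; bright display gives 47 − 40 = 7. No deviation. ✓
Both incentive constraints hold.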